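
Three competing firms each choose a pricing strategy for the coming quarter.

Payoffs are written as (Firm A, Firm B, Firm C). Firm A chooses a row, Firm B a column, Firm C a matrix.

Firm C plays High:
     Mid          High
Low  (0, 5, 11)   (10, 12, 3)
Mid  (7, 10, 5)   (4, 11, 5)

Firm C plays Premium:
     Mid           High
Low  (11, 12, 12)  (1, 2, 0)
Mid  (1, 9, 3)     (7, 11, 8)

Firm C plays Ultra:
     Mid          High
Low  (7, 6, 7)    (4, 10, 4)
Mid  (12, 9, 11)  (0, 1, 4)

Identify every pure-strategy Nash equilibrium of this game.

(Low, Mid, Premium), (Low, High, Ultra), (Mid, Mid, Ultra), (Mid, High, Premium)

(Low, Mid, High): Firm A can switch to Mid (0 → 7). Not NE.
(Low, Mid, Premium): Firm A gets 11, best alternative 1; Firm B gets 12, best alternative 2; Firm C gets 12, best alternative 11. No profitable deviation — NE.
(Low, Mid, Ultra): Firm A can switch to Mid (7 → 12). Not NE.
(Low, High, High): Firm C can switch to Ultra (3 → 4). Not NE.
(Low, High, Premium): Firm A can switch to Mid (1 → 7). Not NE.
(Low, High, Ultra): Firm A gets 4, best alternative 0; Firm B gets 10, best alternative 6; Firm C gets 4, best alternative 3. No profitable deviation — NE.
(Mid, Mid, High): Firm B can switch to High (10 → 11). Not NE.
(Mid, Mid, Premium): Firm A can switch to Low (1 → 11). Not NE.
(Mid, Mid, Ultra): Firm A gets 12, best alternative 7; Firm B gets 9, best alternative 1; Firm C gets 11, best alternative 5. No profitable deviation — NE.
(Mid, High, High): Firm A can switch to Low (4 → 10). Not NE.
(Mid, High, Premium): Firm A gets 7, best alternative 1; Firm B gets 11, best alternative 9; Firm C gets 8, best alternative 5. No profitable deviation — NE.
(Mid, High, Ultra): Firm A can switch to Low (0 → 4). Not NE.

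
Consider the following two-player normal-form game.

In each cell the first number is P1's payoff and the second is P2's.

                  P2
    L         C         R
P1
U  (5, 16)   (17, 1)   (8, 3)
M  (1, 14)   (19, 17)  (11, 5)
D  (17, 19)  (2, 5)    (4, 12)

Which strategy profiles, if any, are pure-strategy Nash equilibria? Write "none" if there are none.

P1 against L: payoffs 5, 1, 17 → best response D.
P1 against C: payoffs 17, 19, 2 → best response M.
P1 against R: payoffs 8, 11, 4 → best response M.
P2 against U: payoffs 16, 1, 3 → best response L.
P2 against M: payoffs 14, 17, 5 → best response C.
P2 against D: payoffs 19, 5, 12 → best response L.
Mutual best responses: (M, C); (D, L).

The pure Nash equilibria are (M, C) and (D, L).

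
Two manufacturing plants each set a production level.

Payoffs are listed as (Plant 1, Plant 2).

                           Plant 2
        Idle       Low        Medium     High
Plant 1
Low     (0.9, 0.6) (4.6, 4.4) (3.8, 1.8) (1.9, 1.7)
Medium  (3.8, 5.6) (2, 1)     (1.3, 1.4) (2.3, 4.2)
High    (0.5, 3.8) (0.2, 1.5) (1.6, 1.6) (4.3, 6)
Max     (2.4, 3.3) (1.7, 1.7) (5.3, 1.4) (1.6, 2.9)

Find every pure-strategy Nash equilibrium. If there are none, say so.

Pure-strategy Nash equilibria: (Low, Low) and (Medium, Idle) and (High, High)

(Low, Idle): Plant 1 can switch to Medium (0.9 → 3.8). Not NE.
(Low, Low): Plant 1 gets 4.6, best alternative 2; Plant 2 gets 4.4, best alternative 1.8. No profitable deviation — NE.
(Low, Medium): Plant 1 can switch to Max (3.8 → 5.3). Not NE.
(Low, High): Plant 1 can switch to Medium (1.9 → 2.3). Not NE.
(Medium, Idle): Plant 1 gets 3.8, best alternative 2.4; Plant 2 gets 5.6, best alternative 4.2. No profitable deviation — NE.
(Medium, Low): Plant 1 can switch to Low (2 → 4.6). Not NE.
(Medium, Medium): Plant 1 can switch to Low (1.3 → 3.8). Not NE.
(Medium, High): Plant 1 can switch to High (2.3 → 4.3). Not NE.
(High, Idle): Plant 1 can switch to Low (0.5 → 0.9). Not NE.
(High, Low): Plant 1 can switch to Low (0.2 → 4.6). Not NE.
(High, Medium): Plant 1 can switch to Low (1.6 → 3.8). Not NE.
(High, High): Plant 1 gets 4.3, best alternative 2.3; Plant 2 gets 6, best alternative 3.8. No profitable deviation — NE.
(Max, Idle): Plant 1 can switch to Medium (2.4 → 3.8). Not NE.
(The remaining 3 profiles each have a profitable deviation by the same check.)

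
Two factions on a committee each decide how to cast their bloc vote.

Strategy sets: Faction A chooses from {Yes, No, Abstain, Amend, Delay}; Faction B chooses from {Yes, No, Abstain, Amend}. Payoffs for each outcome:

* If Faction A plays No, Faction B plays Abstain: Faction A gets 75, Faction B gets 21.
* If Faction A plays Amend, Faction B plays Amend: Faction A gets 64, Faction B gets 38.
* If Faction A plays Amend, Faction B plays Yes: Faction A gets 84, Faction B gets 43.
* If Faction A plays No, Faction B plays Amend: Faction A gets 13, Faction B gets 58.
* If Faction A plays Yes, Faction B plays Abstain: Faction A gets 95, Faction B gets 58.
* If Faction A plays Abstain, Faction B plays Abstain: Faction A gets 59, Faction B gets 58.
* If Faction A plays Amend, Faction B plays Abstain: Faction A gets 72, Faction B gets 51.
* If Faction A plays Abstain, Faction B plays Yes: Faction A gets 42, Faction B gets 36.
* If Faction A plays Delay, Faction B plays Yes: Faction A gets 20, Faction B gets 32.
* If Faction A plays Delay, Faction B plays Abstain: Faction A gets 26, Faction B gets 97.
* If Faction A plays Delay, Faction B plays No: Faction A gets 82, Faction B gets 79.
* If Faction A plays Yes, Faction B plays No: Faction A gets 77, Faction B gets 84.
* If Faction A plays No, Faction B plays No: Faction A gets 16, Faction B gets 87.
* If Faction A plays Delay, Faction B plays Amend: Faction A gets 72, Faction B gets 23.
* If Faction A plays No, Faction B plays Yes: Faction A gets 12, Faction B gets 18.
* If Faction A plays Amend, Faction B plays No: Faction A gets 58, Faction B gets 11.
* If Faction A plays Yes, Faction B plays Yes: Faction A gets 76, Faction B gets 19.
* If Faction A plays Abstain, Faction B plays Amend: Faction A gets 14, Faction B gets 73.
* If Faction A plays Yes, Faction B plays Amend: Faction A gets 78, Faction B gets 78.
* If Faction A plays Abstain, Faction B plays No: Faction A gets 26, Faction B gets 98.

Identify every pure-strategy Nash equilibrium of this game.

There is no pure-strategy Nash equilibrium.

For each player, find the best response to each opponent profile; mutual best responses are the pure NE.
Faction A against Yes: payoffs 76, 12, 42, 84, 20 → best response Amend.
Faction A against No: payoffs 77, 16, 26, 58, 82 → best response Delay.
Faction A against Abstain: payoffs 95, 75, 59, 72, 26 → best response Yes.
Faction A against Amend: payoffs 78, 13, 14, 64, 72 → best response Yes.
Faction B against Yes: payoffs 19, 84, 58, 78 → best response No.
Faction B against No: payoffs 18, 87, 21, 58 → best response No.
Faction B against Abstain: payoffs 36, 98, 58, 73 → best response No.
Faction B against Amend: payoffs 43, 11, 51, 38 → best response Abstain.
Faction B against Delay: payoffs 32, 79, 97, 23 → best response Abstain.
No profile is a mutual best response for all players.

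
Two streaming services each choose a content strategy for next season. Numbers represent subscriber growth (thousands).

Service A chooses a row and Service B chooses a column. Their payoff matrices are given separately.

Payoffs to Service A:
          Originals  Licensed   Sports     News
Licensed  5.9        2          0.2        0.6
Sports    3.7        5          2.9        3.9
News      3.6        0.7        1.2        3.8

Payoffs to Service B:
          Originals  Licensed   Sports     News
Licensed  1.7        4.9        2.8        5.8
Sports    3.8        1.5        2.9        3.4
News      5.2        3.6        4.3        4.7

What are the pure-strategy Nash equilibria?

There is no pure-strategy Nash equilibrium.

(Licensed, Originals): Service B can switch to Licensed (1.7 → 4.9). Not NE.
(Licensed, Licensed): Service A can switch to Sports (2 → 5). Not NE.
(Licensed, Sports): Service A can switch to Sports (0.2 → 2.9). Not NE.
(Licensed, News): Service A can switch to Sports (0.6 → 3.9). Not NE.
(Sports, Originals): Service A can switch to Licensed (3.7 → 5.9). Not NE.
(Sports, Licensed): Service B can switch to Originals (1.5 → 3.8). Not NE.
(The remaining 6 profiles each have a profitable deviation by the same check.)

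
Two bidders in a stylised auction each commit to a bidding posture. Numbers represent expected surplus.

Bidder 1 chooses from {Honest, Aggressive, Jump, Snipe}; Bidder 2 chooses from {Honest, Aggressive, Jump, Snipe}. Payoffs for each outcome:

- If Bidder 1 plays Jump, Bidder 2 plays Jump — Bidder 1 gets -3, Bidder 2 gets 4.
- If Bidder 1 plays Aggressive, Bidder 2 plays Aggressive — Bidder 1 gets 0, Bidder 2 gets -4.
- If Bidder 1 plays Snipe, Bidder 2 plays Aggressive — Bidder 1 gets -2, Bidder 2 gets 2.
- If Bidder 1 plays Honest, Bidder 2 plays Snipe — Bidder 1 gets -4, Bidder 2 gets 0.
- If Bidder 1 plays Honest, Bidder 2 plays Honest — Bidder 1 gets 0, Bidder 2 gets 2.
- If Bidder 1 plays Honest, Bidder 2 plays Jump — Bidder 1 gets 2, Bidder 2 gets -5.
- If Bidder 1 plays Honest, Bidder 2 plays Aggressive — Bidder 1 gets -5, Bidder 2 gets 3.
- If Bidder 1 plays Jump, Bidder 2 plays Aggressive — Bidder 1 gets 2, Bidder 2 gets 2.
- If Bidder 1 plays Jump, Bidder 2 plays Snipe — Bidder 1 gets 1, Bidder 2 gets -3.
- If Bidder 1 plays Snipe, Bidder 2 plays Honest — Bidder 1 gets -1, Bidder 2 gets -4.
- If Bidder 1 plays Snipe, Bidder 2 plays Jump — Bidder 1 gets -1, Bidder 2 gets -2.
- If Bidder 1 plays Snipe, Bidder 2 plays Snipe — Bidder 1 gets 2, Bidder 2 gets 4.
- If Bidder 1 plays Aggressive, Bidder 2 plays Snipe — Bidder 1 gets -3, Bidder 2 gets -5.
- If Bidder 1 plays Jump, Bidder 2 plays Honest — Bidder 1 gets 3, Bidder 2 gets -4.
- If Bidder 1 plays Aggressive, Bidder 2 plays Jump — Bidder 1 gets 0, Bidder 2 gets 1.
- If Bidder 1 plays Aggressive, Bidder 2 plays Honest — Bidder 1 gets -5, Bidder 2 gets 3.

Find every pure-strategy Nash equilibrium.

The unique pure-strategy Nash equilibrium is (Snipe, Snipe).

Bidder 1 against Honest: payoffs 0, -5, 3, -1 → best response Jump.
Bidder 1 against Aggressive: payoffs -5, 0, 2, -2 → best response Jump.
Bidder 1 against Jump: payoffs 2, 0, -3, -1 → best response Honest.
Bidder 1 against Snipe: payoffs -4, -3, 1, 2 → best response Snipe.
Bidder 2 against Honest: payoffs 2, 3, -5, 0 → best response Aggressive.
Bidder 2 against Aggressive: payoffs 3, -4, 1, -5 → best response Honest.
Bidder 2 against Jump: payoffs -4, 2, 4, -3 → best response Jump.
Bidder 2 against Snipe: payoffs -4, 2, -2, 4 → best response Snipe.
Mutual best responses: (Snipe, Snipe).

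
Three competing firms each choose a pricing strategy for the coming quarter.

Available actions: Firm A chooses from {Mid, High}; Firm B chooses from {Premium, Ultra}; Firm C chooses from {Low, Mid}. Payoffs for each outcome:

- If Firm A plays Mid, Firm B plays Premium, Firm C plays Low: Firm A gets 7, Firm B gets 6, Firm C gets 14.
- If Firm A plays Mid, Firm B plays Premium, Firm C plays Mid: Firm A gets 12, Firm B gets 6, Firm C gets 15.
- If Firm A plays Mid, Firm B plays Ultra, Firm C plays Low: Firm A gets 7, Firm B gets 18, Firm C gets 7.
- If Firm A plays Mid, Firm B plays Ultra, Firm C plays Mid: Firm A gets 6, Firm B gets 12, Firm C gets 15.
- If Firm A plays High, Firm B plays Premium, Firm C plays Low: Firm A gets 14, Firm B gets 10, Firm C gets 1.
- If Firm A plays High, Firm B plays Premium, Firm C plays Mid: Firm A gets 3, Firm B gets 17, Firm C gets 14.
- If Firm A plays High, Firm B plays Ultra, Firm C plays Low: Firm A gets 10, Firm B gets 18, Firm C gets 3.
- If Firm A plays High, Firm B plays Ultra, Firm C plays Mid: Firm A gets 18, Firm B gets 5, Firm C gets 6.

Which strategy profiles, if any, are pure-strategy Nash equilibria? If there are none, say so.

This game has no pure Nash equilibrium.

For each player, find the best response to each opponent profile; mutual best responses are the pure NE.
Firm A against (Premium, Low): payoffs 7, 14 → best response High.
Firm A against (Premium, Mid): payoffs 12, 3 → best response Mid.
Firm A against (Ultra, Low): payoffs 7, 10 → best response High.
Firm A against (Ultra, Mid): payoffs 6, 18 → best response High.
Firm B against (Mid, Low): payoffs 6, 18 → best response Ultra.
Firm B against (Mid, Mid): payoffs 6, 12 → best response Ultra.
Firm B against (High, Low): payoffs 10, 18 → best response Ultra.
Firm B against (High, Mid): payoffs 17, 5 → best response Premium.
Firm C against (Mid, Premium): payoffs 14, 15 → best response Mid.
Firm C against (Mid, Ultra): payoffs 7, 15 → best response Mid.
Firm C against (High, Premium): payoffs 1, 14 → best response Mid.
Firm C against (High, Ultra): payoffs 3, 6 → best response Mid.
No profile is a mutual best response for all players.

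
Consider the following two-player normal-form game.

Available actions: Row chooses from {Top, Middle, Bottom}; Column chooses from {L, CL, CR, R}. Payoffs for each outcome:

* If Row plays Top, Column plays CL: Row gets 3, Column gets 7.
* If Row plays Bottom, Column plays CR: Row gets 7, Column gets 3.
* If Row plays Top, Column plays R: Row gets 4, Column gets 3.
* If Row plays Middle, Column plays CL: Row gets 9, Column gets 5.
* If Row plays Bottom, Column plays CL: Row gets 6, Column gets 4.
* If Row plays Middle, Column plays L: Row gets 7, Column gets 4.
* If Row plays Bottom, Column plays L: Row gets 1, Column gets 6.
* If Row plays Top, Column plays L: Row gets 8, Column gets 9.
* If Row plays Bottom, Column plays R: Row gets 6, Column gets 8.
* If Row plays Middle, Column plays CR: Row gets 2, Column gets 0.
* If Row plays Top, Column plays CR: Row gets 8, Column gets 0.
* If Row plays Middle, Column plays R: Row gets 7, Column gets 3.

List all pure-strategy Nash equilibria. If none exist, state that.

The pure Nash equilibria are (Top, L) and (Middle, CL).

Row against L: payoffs 8, 7, 1 → best response Top.
Row against CL: payoffs 3, 9, 6 → best response Middle.
Row against CR: payoffs 8, 2, 7 → best response Top.
Row against R: payoffs 4, 7, 6 → best response Middle.
Column against Top: payoffs 9, 7, 0, 3 → best response L.
Column against Middle: payoffs 4, 5, 0, 3 → best response CL.
Column against Bottom: payoffs 6, 4, 3, 8 → best response R.
Mutual best responses: (Top, L); (Middle, CL).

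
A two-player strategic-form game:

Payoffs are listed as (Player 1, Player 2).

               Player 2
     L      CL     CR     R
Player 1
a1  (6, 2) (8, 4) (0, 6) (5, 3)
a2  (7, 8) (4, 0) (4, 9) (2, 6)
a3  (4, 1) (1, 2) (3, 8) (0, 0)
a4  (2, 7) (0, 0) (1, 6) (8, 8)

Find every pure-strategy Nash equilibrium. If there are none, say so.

Pure-strategy Nash equilibria: (a2, CR), (a4, R)

For each strategy profile, look for a profitable unilateral deviation.
(a1, L): Player 1 can switch to a2 (6 → 7). Not NE.
(a1, CL): Player 2 can switch to CR (4 → 6). Not NE.
(a1, CR): Player 1 can switch to a2 (0 → 4). Not NE.
(a1, R): Player 1 can switch to a4 (5 → 8). Not NE.
(a2, L): Player 2 can switch to CR (8 → 9). Not NE.
(a2, CL): Player 1 can switch to a1 (4 → 8). Not NE.
(a2, CR): Player 1 gets 4, best alternative 3; Player 2 gets 9, best alternative 8. No profitable deviation — NE.
(a4, R): Player 1 gets 8, best alternative 5; Player 2 gets 8, best alternative 7. No profitable deviation — NE.
(The remaining 8 profiles each have a profitable deviation by the same check.)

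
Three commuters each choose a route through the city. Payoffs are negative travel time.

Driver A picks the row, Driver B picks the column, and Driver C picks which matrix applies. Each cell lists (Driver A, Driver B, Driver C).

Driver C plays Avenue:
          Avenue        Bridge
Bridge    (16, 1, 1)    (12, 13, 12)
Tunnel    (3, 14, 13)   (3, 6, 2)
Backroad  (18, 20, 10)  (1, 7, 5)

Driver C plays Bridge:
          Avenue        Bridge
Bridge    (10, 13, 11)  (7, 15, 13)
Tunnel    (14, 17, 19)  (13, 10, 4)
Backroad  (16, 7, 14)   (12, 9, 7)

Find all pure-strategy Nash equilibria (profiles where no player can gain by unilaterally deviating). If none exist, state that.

No pure-strategy Nash equilibrium.

(Bridge, Avenue, Avenue): Driver A can switch to Backroad (16 → 18). Not NE.
(Bridge, Avenue, Bridge): Driver A can switch to Tunnel (10 → 14). Not NE.
(Bridge, Bridge, Avenue): Driver C can switch to Bridge (12 → 13). Not NE.
(Bridge, Bridge, Bridge): Driver A can switch to Tunnel (7 → 13). Not NE.
(Tunnel, Avenue, Avenue): Driver A can switch to Bridge (3 → 16). Not NE.
(Tunnel, Avenue, Bridge): Driver A can switch to Backroad (14 → 16). Not NE.
(Tunnel, Bridge, Avenue): Driver A can switch to Bridge (3 → 12). Not NE.
(Tunnel, Bridge, Bridge): Driver B can switch to Avenue (10 → 17). Not NE.
(The remaining 4 profiles each have a profitable deviation by the same check.)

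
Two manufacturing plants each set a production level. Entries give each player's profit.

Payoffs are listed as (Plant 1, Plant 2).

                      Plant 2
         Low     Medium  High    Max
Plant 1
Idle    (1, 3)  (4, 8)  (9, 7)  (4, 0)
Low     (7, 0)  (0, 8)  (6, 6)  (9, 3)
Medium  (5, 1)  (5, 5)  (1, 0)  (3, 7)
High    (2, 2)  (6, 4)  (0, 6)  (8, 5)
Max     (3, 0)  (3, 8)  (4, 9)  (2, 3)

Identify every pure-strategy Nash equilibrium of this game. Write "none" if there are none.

Plant 1 against Low: payoffs 1, 7, 5, 2, 3 → best response Low.
Plant 1 against Medium: payoffs 4, 0, 5, 6, 3 → best response High.
Plant 1 against High: payoffs 9, 6, 1, 0, 4 → best response Idle.
Plant 1 against Max: payoffs 4, 9, 3, 8, 2 → best response Low.
Plant 2 against Idle: payoffs 3, 8, 7, 0 → best response Medium.
Plant 2 against Low: payoffs 0, 8, 6, 3 → best response Medium.
Plant 2 against Medium: payoffs 1, 5, 0, 7 → best response Max.
Plant 2 against High: payoffs 2, 4, 6, 5 → best response High.
Plant 2 against Max: payoffs 0, 8, 9, 3 → best response High.
No profile is a mutual best response for all players.

This game has no pure Nash equilibrium.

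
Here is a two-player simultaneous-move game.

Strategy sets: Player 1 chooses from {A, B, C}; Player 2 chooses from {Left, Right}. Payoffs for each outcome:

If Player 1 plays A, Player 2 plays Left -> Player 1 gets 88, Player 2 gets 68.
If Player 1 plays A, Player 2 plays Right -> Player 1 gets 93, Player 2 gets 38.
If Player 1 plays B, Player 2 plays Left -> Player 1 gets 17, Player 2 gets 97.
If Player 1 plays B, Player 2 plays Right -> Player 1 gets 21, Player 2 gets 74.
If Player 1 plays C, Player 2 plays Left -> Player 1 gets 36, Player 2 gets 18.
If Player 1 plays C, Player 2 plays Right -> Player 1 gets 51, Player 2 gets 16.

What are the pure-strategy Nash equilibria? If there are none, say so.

(A, Left)

Player 1 against Left: payoffs 88, 17, 36 → best response A.
Player 1 against Right: payoffs 93, 21, 51 → best response A.
Player 2 against A: payoffs 68, 38 → best response Left.
Player 2 against B: payoffs 97, 74 → best response Left.
Player 2 against C: payoffs 18, 16 → best response Left.
Mutual best responses: (A, Left).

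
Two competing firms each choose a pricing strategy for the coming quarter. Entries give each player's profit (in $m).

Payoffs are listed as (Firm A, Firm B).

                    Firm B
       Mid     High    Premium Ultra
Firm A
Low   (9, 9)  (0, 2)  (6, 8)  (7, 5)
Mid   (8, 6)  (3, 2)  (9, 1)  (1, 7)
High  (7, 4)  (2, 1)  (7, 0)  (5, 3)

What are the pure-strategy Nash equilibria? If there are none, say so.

Firm A against Mid: payoffs 9, 8, 7 → best response Low.
Firm A against High: payoffs 0, 3, 2 → best response Mid.
Firm A against Premium: payoffs 6, 9, 7 → best response Mid.
Firm A against Ultra: payoffs 7, 1, 5 → best response Low.
Firm B against Low: payoffs 9, 2, 8, 5 → best response Mid.
Firm B against Mid: payoffs 6, 2, 1, 7 → best response Ultra.
Firm B against High: payoffs 4, 1, 0, 3 → best response Mid.
Mutual best responses: (Low, Mid).

The unique pure-strategy Nash equilibrium is (Low, Mid).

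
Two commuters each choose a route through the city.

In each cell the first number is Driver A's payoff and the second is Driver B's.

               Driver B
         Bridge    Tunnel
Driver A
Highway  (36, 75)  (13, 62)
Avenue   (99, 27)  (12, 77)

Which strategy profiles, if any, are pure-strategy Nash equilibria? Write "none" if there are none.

No pure-strategy Nash equilibrium.

(Highway, Bridge): Driver A can switch to Avenue (36 → 99). Not NE.
(Highway, Tunnel): Driver B can switch to Bridge (62 → 75). Not NE.
(Avenue, Bridge): Driver B can switch to Tunnel (27 → 77). Not NE.
(Avenue, Tunnel): Driver A can switch to Highway (12 → 13). Not NE.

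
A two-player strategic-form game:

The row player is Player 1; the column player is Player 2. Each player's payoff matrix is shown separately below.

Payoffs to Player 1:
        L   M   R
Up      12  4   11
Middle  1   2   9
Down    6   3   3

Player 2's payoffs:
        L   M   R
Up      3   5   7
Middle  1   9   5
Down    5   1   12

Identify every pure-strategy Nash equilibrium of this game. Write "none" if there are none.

(Up, L): Player 2 can switch to M (3 → 5). Not NE.
(Up, M): Player 2 can switch to R (5 → 7). Not NE.
(Up, R): Player 1 gets 11, best alternative 9; Player 2 gets 7, best alternative 5. No profitable deviation — NE.
(Middle, L): Player 1 can switch to Up (1 → 12). Not NE.
(Middle, M): Player 1 can switch to Up (2 → 4). Not NE.
(Middle, R): Player 1 can switch to Up (9 → 11). Not NE.
(Down, L): Player 1 can switch to Up (6 → 12). Not NE.
(The remaining 2 profiles each have a profitable deviation by the same check.)

Pure NE: (Up, R)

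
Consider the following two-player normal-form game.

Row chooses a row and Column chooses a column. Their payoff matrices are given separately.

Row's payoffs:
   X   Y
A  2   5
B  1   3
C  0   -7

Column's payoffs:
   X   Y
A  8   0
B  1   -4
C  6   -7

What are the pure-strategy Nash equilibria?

(A, X)

(A, X): Row gets 2, best alternative 1; Column gets 8, best alternative 0. No profitable deviation — NE.
(A, Y): Column can switch to X (0 → 8). Not NE.
(B, X): Row can switch to A (1 → 2). Not NE.
(B, Y): Row can switch to A (3 → 5). Not NE.
(C, X): Row can switch to A (0 → 2). Not NE.
(C, Y): Row can switch to A (-7 → 5). Not NE.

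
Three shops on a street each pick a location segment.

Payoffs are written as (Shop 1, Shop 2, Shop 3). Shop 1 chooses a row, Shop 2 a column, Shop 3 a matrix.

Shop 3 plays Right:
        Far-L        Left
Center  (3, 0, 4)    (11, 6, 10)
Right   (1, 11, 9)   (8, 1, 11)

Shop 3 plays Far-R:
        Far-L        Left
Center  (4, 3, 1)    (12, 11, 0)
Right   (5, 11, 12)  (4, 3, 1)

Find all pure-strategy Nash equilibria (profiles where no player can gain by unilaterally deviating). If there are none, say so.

(Center, Left, Right); (Right, Far-L, Far-R)

Shop 1 against (Far-L, Right): payoffs 3, 1 → best response Center.
Shop 1 against (Far-L, Far-R): payoffs 4, 5 → best response Right.
Shop 1 against (Left, Right): payoffs 11, 8 → best response Center.
Shop 1 against (Left, Far-R): payoffs 12, 4 → best response Center.
Shop 2 against (Center, Right): payoffs 0, 6 → best response Left.
Shop 2 against (Center, Far-R): payoffs 3, 11 → best response Left.
Shop 2 against (Right, Right): payoffs 11, 1 → best response Far-L.
Shop 2 against (Right, Far-R): payoffs 11, 3 → best response Far-L.
Shop 3 against (Center, Far-L): payoffs 4, 1 → best response Right.
Shop 3 against (Center, Left): payoffs 10, 0 → best response Right.
Shop 3 against (Right, Far-L): payoffs 9, 12 → best response Far-R.
Shop 3 against (Right, Left): payoffs 11, 1 → best response Right.
Mutual best responses: (Center, Left, Right); (Right, Far-L, Far-R).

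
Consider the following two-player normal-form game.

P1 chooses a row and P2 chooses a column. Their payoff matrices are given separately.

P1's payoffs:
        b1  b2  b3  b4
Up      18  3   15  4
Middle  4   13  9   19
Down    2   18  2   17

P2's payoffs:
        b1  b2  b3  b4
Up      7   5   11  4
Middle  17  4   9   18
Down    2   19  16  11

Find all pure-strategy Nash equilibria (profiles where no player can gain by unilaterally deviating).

The pure Nash equilibria are (Up, b3) and (Middle, b4) and (Down, b2).

Mark each player's best response to every combination of opponents' strategies; a profile where every player is best-responding is a pure Nash equilibrium.
P1 against b1: payoffs 18, 4, 2 → best response Up.
P1 against b2: payoffs 3, 13, 18 → best response Down.
P1 against b3: payoffs 15, 9, 2 → best response Up.
P1 against b4: payoffs 4, 19, 17 → best response Middle.
P2 against Up: payoffs 7, 5, 11, 4 → best response b3.
P2 against Middle: payoffs 17, 4, 9, 18 → best response b4.
P2 against Down: payoffs 2, 19, 16, 11 → best response b2.
Mutual best responses: (Up, b3); (Middle, b4); (Down, b2).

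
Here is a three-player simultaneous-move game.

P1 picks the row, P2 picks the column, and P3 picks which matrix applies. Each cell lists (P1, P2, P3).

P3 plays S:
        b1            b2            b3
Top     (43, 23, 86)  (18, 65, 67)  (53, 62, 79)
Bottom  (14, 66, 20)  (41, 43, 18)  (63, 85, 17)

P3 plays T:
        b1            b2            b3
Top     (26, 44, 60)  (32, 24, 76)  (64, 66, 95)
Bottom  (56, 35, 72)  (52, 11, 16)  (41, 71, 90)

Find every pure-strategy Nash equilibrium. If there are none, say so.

P1 against (b1, S): payoffs 43, 14 → best response Top.
P1 against (b1, T): payoffs 26, 56 → best response Bottom.
P1 against (b2, S): payoffs 18, 41 → best response Bottom.
P1 against (b2, T): payoffs 32, 52 → best response Bottom.
P1 against (b3, S): payoffs 53, 63 → best response Bottom.
P1 against (b3, T): payoffs 64, 41 → best response Top.
P2 against (Top, S): payoffs 23, 65, 62 → best response b2.
P2 against (Top, T): payoffs 44, 24, 66 → best response b3.
P2 against (Bottom, S): payoffs 66, 43, 85 → best response b3.
P2 against (Bottom, T): payoffs 35, 11, 71 → best response b3.
P3 against (Top, b1): payoffs 86, 60 → best response S.
P3 against (Top, b2): payoffs 67, 76 → best response T.
P3 against (Top, b3): payoffs 79, 95 → best response T.
P3 against (Bottom, b1): payoffs 20, 72 → best response T.
P3 against (Bottom, b2): payoffs 18, 16 → best response S.
P3 against (Bottom, b3): payoffs 17, 90 → best response T.
Mutual best responses: (Top, b3, T).

Pure NE: (Top, b3, T)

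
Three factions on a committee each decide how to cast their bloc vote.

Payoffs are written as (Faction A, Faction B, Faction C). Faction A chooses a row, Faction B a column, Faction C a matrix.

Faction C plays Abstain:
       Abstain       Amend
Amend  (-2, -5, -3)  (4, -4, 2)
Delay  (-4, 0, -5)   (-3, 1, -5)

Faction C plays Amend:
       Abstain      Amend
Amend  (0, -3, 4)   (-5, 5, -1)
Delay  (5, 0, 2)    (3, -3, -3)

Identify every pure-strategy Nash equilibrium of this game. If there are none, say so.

Faction A against (Abstain, Abstain): payoffs -2, -4 → best response Amend.
Faction A against (Abstain, Amend): payoffs 0, 5 → best response Delay.
Faction A against (Amend, Abstain): payoffs 4, -3 → best response Amend.
Faction A against (Amend, Amend): payoffs -5, 3 → best response Delay.
Faction B against (Amend, Abstain): payoffs -5, -4 → best response Amend.
Faction B against (Amend, Amend): payoffs -3, 5 → best response Amend.
Faction B against (Delay, Abstain): payoffs 0, 1 → best response Amend.
Faction B against (Delay, Amend): payoffs 0, -3 → best response Abstain.
Faction C against (Amend, Abstain): payoffs -3, 4 → best response Amend.
Faction C against (Amend, Amend): payoffs 2, -1 → best response Abstain.
Faction C against (Delay, Abstain): payoffs -5, 2 → best response Amend.
Faction C against (Delay, Amend): payoffs -5, -3 → best response Amend.
Mutual best responses: (Amend, Amend, Abstain); (Delay, Abstain, Amend).

(Amend, Amend, Abstain); (Delay, Abstain, Amend)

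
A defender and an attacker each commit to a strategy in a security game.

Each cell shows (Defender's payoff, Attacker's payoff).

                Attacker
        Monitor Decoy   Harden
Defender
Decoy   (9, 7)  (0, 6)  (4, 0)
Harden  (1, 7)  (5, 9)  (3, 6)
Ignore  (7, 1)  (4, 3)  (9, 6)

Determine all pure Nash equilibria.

Defender against Monitor: payoffs 9, 1, 7 → best response Decoy.
Defender against Decoy: payoffs 0, 5, 4 → best response Harden.
Defender against Harden: payoffs 4, 3, 9 → best response Ignore.
Attacker against Decoy: payoffs 7, 6, 0 → best response Monitor.
Attacker against Harden: payoffs 7, 9, 6 → best response Decoy.
Attacker against Ignore: payoffs 1, 3, 6 → best response Harden.
Mutual best responses: (Decoy, Monitor); (Harden, Decoy); (Ignore, Harden).

The pure Nash equilibria are (Decoy, Monitor); (Harden, Decoy); (Ignore, Harden).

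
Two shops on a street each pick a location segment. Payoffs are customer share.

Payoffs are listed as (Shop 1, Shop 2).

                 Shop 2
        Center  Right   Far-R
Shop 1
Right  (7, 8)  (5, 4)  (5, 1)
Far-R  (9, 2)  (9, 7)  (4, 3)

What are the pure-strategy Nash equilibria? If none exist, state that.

(Right, Center): Shop 1 can switch to Far-R (7 → 9). Not NE.
(Right, Right): Shop 1 can switch to Far-R (5 → 9). Not NE.
(Right, Far-R): Shop 2 can switch to Center (1 → 8). Not NE.
(Far-R, Center): Shop 2 can switch to Right (2 → 7). Not NE.
(Far-R, Right): Shop 1 gets 9, best alternative 5; Shop 2 gets 7, best alternative 3. No profitable deviation — NE.
(Far-R, Far-R): Shop 1 can switch to Right (4 → 5). Not NE.

Pure NE: (Far-R, Right)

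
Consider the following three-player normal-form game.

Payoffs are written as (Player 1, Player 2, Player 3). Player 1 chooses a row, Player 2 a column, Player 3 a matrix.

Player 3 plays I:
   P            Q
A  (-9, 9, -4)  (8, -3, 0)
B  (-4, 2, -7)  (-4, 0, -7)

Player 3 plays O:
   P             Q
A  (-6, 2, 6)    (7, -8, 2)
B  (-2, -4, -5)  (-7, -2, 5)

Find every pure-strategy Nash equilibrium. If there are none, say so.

There is no pure-strategy Nash equilibrium.

Mark each player's best response to every combination of opponents' strategies; a profile where every player is best-responding is a pure Nash equilibrium.
Player 1 against (P, I): payoffs -9, -4 → best response B.
Player 1 against (P, O): payoffs -6, -2 → best response B.
Player 1 against (Q, I): payoffs 8, -4 → best response A.
Player 1 against (Q, O): payoffs 7, -7 → best response A.
Player 2 against (A, I): payoffs 9, -3 → best response P.
Player 2 against (A, O): payoffs 2, -8 → best response P.
Player 2 against (B, I): payoffs 2, 0 → best response P.
Player 2 against (B, O): payoffs -4, -2 → best response Q.
Player 3 against (A, P): payoffs -4, 6 → best response O.
Player 3 against (A, Q): payoffs 0, 2 → best response O.
Player 3 against (B, P): payoffs -7, -5 → best response O.
Player 3 against (B, Q): payoffs -7, 5 → best response O.
No profile is a mutual best response for all players.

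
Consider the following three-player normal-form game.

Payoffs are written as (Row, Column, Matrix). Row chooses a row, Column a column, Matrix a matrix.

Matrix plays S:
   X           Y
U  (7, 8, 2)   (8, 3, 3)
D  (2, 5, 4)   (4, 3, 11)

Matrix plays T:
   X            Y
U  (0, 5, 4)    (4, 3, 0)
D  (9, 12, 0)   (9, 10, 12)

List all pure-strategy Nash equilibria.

(U, X, S): Matrix can switch to T (2 → 4). Not NE.
(U, X, T): Row can switch to D (0 → 9). Not NE.
(U, Y, S): Column can switch to X (3 → 8). Not NE.
(U, Y, T): Row can switch to D (4 → 9). Not NE.
(D, X, S): Row can switch to U (2 → 7). Not NE.
(D, X, T): Matrix can switch to S (0 → 4). Not NE.
(D, Y, S): Row can switch to U (4 → 8). Not NE.
(D, Y, T): Column can switch to X (10 → 12). Not NE.

There is no pure-strategy Nash equilibrium.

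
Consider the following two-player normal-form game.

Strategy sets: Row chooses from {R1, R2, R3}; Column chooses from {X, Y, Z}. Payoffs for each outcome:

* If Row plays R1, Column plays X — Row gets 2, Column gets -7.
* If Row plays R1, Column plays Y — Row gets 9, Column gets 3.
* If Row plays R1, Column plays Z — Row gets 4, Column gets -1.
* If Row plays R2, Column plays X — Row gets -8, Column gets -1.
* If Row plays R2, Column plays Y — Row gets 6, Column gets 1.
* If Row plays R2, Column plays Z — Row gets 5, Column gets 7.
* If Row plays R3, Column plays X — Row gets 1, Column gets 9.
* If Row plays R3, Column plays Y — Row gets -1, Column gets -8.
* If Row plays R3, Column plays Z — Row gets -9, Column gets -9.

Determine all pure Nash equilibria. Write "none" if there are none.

(R1, X): Column can switch to Y (-7 → 3). Not NE.
(R1, Y): Row gets 9, best alternative 6; Column gets 3, best alternative -1. No profitable deviation — NE.
(R1, Z): Row can switch to R2 (4 → 5). Not NE.
(R2, X): Row can switch to R1 (-8 → 2). Not NE.
(R2, Y): Row can switch to R1 (6 → 9). Not NE.
(R2, Z): Row gets 5, best alternative 4; Column gets 7, best alternative 1. No profitable deviation — NE.
(R3, X): Row can switch to R1 (1 → 2). Not NE.
(R3, Y): Row can switch to R1 (-1 → 9). Not NE.
(R3, Z): Row can switch to R1 (-9 → 4). Not NE.

The pure Nash equilibria are (R1, Y); (R2, Z).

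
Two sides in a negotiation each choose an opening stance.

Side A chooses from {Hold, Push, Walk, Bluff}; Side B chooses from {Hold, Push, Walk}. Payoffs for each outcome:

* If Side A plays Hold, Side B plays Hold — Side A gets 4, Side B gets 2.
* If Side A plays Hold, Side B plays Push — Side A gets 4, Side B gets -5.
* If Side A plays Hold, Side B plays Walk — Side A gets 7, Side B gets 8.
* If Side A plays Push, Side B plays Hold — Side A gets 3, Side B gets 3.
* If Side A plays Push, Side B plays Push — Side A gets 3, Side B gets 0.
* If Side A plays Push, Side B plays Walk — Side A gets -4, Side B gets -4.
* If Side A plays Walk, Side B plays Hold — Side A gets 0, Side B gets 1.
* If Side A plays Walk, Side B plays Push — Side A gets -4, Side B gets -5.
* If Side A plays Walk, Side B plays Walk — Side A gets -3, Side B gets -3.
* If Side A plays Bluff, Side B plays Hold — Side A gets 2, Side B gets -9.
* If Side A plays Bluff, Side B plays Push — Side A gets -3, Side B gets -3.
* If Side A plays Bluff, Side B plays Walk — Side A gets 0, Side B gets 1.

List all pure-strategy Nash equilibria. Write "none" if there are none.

Pure NE: (Hold, Walk)

Side A against Hold: payoffs 4, 3, 0, 2 → best response Hold.
Side A against Push: payoffs 4, 3, -4, -3 → best response Hold.
Side A against Walk: payoffs 7, -4, -3, 0 → best response Hold.
Side B against Hold: payoffs 2, -5, 8 → best response Walk.
Side B against Push: payoffs 3, 0, -4 → best response Hold.
Side B against Walk: payoffs 1, -5, -3 → best response Hold.
Side B against Bluff: payoffs -9, -3, 1 → best response Walk.
Mutual best responses: (Hold, Walk).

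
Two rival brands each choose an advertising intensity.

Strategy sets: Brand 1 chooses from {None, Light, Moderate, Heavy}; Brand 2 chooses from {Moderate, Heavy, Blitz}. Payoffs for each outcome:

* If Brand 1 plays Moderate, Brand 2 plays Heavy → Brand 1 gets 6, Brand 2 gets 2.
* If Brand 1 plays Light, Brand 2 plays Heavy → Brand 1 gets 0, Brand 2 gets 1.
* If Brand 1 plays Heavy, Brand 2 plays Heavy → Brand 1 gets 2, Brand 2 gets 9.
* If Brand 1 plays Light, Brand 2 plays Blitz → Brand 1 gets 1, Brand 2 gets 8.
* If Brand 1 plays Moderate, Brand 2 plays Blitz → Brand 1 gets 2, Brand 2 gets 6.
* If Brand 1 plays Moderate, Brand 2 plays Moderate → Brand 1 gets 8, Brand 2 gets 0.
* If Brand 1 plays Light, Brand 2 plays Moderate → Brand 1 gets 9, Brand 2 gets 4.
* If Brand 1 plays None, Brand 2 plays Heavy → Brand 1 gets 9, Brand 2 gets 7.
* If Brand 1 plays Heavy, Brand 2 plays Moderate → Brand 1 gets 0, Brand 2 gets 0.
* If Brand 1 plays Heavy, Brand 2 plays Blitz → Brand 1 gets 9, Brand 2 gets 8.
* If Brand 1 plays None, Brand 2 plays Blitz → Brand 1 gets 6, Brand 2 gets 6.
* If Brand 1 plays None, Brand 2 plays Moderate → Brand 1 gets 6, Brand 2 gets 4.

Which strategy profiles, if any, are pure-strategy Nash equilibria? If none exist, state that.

Brand 1 against Moderate: payoffs 6, 9, 8, 0 → best response Light.
Brand 1 against Heavy: payoffs 9, 0, 6, 2 → best response None.
Brand 1 against Blitz: payoffs 6, 1, 2, 9 → best response Heavy.
Brand 2 against None: payoffs 4, 7, 6 → best response Heavy.
Brand 2 against Light: payoffs 4, 1, 8 → best response Blitz.
Brand 2 against Moderate: payoffs 0, 2, 6 → best response Blitz.
Brand 2 against Heavy: payoffs 0, 9, 8 → best response Heavy.
Mutual best responses: (None, Heavy).

The unique pure-strategy Nash equilibrium is (None, Heavy).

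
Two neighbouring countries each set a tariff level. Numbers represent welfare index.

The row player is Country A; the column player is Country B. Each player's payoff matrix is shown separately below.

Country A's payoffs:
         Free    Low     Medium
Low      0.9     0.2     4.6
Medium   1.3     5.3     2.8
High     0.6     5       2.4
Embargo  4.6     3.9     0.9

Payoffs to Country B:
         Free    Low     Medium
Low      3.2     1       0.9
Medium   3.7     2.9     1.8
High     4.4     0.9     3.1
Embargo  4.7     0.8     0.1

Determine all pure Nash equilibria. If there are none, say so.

For each player, find the best response to each opponent profile; mutual best responses are the pure NE.
Country A against Free: payoffs 0.9, 1.3, 0.6, 4.6 → best response Embargo.
Country A against Low: payoffs 0.2, 5.3, 5, 3.9 → best response Medium.
Country A against Medium: payoffs 4.6, 2.8, 2.4, 0.9 → best response Low.
Country B against Low: payoffs 3.2, 1, 0.9 → best response Free.
Country B against Medium: payoffs 3.7, 2.9, 1.8 → best response Free.
Country B against High: payoffs 4.4, 0.9, 3.1 → best response Free.
Country B against Embargo: payoffs 4.7, 0.8, 0.1 → best response Free.
Mutual best responses: (Embargo, Free).

(Embargo, Free)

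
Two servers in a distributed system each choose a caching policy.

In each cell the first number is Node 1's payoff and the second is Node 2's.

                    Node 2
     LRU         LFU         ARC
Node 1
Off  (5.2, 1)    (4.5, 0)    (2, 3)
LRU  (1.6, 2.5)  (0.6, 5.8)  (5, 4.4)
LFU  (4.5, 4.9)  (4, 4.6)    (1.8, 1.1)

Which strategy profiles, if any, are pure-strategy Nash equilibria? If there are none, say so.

Node 1 against LRU: payoffs 5.2, 1.6, 4.5 → best response Off.
Node 1 against LFU: payoffs 4.5, 0.6, 4 → best response Off.
Node 1 against ARC: payoffs 2, 5, 1.8 → best response LRU.
Node 2 against Off: payoffs 1, 0, 3 → best response ARC.
Node 2 against LRU: payoffs 2.5, 5.8, 4.4 → best response LFU.
Node 2 against LFU: payoffs 4.9, 4.6, 1.1 → best response LRU.
No profile is a mutual best response for all players.

none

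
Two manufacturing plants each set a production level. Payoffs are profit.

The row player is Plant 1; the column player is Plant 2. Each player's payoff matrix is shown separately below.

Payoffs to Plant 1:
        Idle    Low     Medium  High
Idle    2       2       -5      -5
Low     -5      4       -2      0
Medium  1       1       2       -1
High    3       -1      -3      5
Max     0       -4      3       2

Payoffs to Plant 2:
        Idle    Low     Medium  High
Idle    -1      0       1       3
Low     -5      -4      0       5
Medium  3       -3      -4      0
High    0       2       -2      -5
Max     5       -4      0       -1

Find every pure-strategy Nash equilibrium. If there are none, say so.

(Idle, Idle): Plant 1 can switch to High (2 → 3). Not NE.
(Idle, Low): Plant 1 can switch to Low (2 → 4). Not NE.
(Idle, Medium): Plant 1 can switch to Low (-5 → -2). Not NE.
(Idle, High): Plant 1 can switch to Low (-5 → 0). Not NE.
(Low, Idle): Plant 1 can switch to Idle (-5 → 2). Not NE.
(Low, Low): Plant 2 can switch to Medium (-4 → 0). Not NE.
(Low, Medium): Plant 1 can switch to Medium (-2 → 2). Not NE.
(Low, High): Plant 1 can switch to High (0 → 5). Not NE.
(Medium, Idle): Plant 1 can switch to Idle (1 → 2). Not NE.
(Medium, Low): Plant 1 can switch to Idle (1 → 2). Not NE.
(Medium, Medium): Plant 1 can switch to Max (2 → 3). Not NE.
(Medium, High): Plant 1 can switch to Low (-1 → 0). Not NE.
(The remaining 8 profiles each have a profitable deviation by the same check.)

none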